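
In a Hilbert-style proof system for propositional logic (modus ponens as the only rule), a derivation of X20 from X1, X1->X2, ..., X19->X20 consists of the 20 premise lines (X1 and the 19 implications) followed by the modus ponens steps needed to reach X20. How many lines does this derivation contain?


We have 20 premise lines: X1 and 19 implications.
Each implication is detached once by MP, giving 19 MP lines.
20 premise lines + 19 MP lines = 39 total lines.

39


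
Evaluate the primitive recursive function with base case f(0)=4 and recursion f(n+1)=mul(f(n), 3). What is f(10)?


f(0) = 4
f(1) = mul(f(0), 3) = mul(4, 3) = 12
f(2) = mul(f(1), 3) = mul(12, 3) = 36
f(3) = mul(f(2), 3) = mul(36, 3) = 108
f(4) = mul(f(3), 3) = mul(108, 3) = 324
f(5) = mul(f(4), 3) = mul(324, 3) = 972
f(6) = mul(f(5), 3) = mul(972, 3) = 2916
f(7) = mul(f(6), 3) = mul(2916, 3) = 8748
f(8) = mul(f(7), 3) = mul(8748, 3) = 26244
f(9) = mul(f(8), 3) = mul(26244, 3) = 78732
f(10) = mul(f(9), 3) = mul(78732, 3) = 236196


236196


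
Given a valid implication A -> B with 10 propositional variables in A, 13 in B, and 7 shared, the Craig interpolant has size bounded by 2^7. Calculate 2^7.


Shared atoms = 7
Craig interpolant size bound = 2^7
= 128

128


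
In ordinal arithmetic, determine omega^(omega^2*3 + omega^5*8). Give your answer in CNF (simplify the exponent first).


omega^(omega^2*3 + omega^5*8):
In ordinal addition a term is absorbed by a following term of strictly larger exponent: 2 < 5, so omega^2*3 + omega^5*8 = omega^5*8.
omega raised to a CNF ordinal is a single CNF term: Result = omega^(omega^5*8)

omega^(omega^5*8)


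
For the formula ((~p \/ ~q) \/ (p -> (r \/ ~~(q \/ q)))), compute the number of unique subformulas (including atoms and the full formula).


Formula: ((~p \/ ~q) \/ (p -> (r \/ ~~(q \/ q))))
Subformulas found:
  1. q
  2. r
  3. p
  4. ~p
  5. ~q
  6. (q \/ q)
  7. ~(q \/ q)
  8. (~p \/ ~q)
  9. ~~(q \/ q)
  10. (r \/ ~~(q \/ q))
  11. (p -> (r \/ ~~(q \/ q)))
  12. ((~p \/ ~q) \/ (p -> (r \/ ~~(q \/ q))))
Total distinct subformulas = 12

12


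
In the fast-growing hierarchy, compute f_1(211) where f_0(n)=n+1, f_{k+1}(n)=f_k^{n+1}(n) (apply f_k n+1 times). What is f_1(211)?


f_1(211) = f_0^212(211)
f_0 adds 1 each time, applied 212 times.
f_1(211) = 211 + 212 = 423

423


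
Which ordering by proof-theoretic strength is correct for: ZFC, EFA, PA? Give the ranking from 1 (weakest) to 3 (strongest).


Ordering by consistency strength:
1. EFA
2. PA
3. ZFC


ZFC=3, EFA=1, PA=2


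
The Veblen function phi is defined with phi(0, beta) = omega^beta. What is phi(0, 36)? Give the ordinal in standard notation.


phi(0, 36):
phi(0, beta) = omega^beta by definition.
phi(0, 36) = omega^36

omega^36


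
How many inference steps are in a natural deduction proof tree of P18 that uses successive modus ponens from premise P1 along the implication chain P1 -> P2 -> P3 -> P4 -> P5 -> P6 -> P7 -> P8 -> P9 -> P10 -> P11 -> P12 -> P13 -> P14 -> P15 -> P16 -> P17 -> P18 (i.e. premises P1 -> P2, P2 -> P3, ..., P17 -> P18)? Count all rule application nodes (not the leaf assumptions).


We have a chain: P1 -> P2 -> P3 -> P4 -> P5 -> P6 -> P7 -> P8 -> P9 -> P10 -> P11 -> P12 -> P13 -> P14 -> P15 -> P16 -> P17 -> P18.
Each modus ponens application produces the next variable.
The chain has 18 propositions, so 18-1 = 17 modus ponens steps.
Total inference nodes = 17

17


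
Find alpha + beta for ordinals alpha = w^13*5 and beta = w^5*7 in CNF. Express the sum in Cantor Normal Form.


Ordinal addition w^13*5 + w^5*7:
Leading exponent of alpha (13) > leading exponent of beta (5).
Since alpha's term has higher exponent than beta's leading term,
the sum is simply alpha followed by beta.
Result = w^13*5 + w^5*7

w^13*5 + w^5*7


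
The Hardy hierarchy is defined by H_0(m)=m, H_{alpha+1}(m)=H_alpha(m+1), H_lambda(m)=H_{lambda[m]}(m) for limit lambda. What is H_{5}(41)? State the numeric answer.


H_5(41):
For finite ordinals k, H_k(n) = n + k (each successor step adds 1).
H_5(41) = 41 + 5 = 46

46


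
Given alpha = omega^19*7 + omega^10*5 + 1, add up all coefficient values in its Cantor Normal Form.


CNF: omega^19*7 + omega^10*5 + 1
Coefficients: 7 + 5 + 1 = 13

13


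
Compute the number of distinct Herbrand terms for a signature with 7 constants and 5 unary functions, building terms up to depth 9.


Herbrand terms by depth:
Depth 0: 7 constants
Depth 1: 35 new terms (running total: 42)
Depth 2: 175 new terms (running total: 217)
Depth 3: 875 new terms (running total: 1092)
Depth 4: 4375 new terms (running total: 5467)
Depth 5: 21875 new terms (running total: 27342)
Depth 6: 109375 new terms (running total: 136717)
Depth 7: 546875 new terms (running total: 683592)
Depth 8: 2734375 new terms (running total: 3417967)
Depth 9: 13671875 new terms (running total: 17089842)
Total distinct ground terms = 17089842

17089842


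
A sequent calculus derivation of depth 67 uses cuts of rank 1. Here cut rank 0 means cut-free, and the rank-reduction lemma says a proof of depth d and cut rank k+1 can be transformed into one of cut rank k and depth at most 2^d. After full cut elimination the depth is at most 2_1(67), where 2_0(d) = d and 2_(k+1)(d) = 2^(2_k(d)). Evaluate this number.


Each rank reduction sends depth d to at most 2^d; cut rank r needs r reductions.
2_0(67) = 67
2_1(67) = 2^67 = 147573952589676412928
Cut-free depth bound = 147573952589676412928

147573952589676412928


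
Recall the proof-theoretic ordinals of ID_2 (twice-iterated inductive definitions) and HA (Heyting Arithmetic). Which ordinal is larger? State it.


Proof-theoretic ordinal of ID_2 (twice-iterated inductive definitions): psi_0(epsilon_{Omega_2+1})
Proof-theoretic ordinal of HA (Heyting Arithmetic): epsilon_0
Comparing: epsilon_0 < psi_0(epsilon_{Omega_2+1}).
The larger ordinal is psi_0(epsilon_{Omega_2+1}) (from ID_2 (twice-iterated inductive definitions)).

psi_0(epsilon_{Omega_2+1})


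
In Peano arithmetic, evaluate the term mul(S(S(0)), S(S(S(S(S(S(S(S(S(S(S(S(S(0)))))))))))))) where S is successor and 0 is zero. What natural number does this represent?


mul(S^2(0), S^13(0)):
S^2(0) = 2
S^13(0) = 13
2 * 13 = 26

26


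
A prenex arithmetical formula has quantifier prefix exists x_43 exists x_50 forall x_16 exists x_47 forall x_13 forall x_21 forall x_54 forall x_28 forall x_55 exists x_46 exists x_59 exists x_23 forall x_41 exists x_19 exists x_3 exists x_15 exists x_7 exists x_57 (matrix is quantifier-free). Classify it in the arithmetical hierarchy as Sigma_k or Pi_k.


Leading quantifier is exists, so the class is Sigma.
Number of quantifier blocks = alternations + 1 = 6 + 1 = 7.
Classification: Sigma_7

Sigma_7


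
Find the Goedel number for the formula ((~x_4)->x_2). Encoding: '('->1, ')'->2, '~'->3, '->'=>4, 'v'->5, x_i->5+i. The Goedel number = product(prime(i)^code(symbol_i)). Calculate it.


Formula: ((~x_4)->x_2)
Symbol codes: [1, 1, 3, 9, 2, 4, 7, 2]
Primes: [2, 3, 5, 7, 11, 13, 17, 19]
p_1^1 = 2^1 = 2
p_2^1 = 3^1 = 3
p_3^3 = 5^3 = 125
p_4^9 = 7^9 = 40353607
p_5^2 = 11^2 = 121
p_6^4 = 13^4 = 28561
p_7^7 = 17^7 = 410338673
p_8^2 = 19^2 = 361
Product = 15493589835068204161265213250

15493589835068204161265213250


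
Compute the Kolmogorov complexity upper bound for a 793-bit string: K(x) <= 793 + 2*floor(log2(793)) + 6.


floor(log2(793)) = 9
2 * 9 = 18
K(x) <= 793 + 18 + 6 = 817

817


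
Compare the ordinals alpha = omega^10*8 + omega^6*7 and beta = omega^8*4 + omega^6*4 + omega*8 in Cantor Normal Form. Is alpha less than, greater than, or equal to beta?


Compare term by term from highest exponent:
alpha = omega^10*8 + omega^6*7
beta = omega^8*4 + omega^6*4 + omega*8
Term 1: alpha has omega^10*8, beta has omega^8*4
Term 2: alpha has omega^6*7, beta has omega^6*4
Term 3: alpha has omega^0*0, beta has omega^1*8
Result: alpha > beta

alpha > beta


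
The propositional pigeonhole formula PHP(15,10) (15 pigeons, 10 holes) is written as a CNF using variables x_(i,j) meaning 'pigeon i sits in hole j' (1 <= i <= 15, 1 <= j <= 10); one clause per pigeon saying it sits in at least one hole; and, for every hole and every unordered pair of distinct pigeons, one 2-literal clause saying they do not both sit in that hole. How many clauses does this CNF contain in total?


PHP(15,10): 15 pigeons, 10 holes, 15*10 = 150 variables.
- pigeon clauses: one per pigeon -> 15 clauses
- hole clauses: 10 holes * C(15,2) = 10 * 105 -> 1050 clauses
Total clauses = 15 + 1050 = 1065

1065


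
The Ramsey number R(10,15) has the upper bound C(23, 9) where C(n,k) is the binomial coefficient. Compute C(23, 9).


R(10,15) <= C(10+15-2, 10-1) = C(23, 9)
C(23, 9) = 23! / (9! * 14!)
= 817190

817190


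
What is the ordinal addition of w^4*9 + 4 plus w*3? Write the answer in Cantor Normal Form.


Ordinal addition (w^4*9 + 4) + w*3:
alpha's leading term has exponent 4 > beta's exponent 1, so it survives.
alpha's tail term has exponent 0 < beta's exponent 1, so it is absorbed by beta.
In ordinal addition, any term followed by a strictly larger-exponent term is absorbed.
Result = w^4*9 + w*3

w^4*9 + w*3


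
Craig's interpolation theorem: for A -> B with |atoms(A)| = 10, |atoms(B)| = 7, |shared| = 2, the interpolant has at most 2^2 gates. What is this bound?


Shared atoms = 2
Craig interpolant size bound = 2^2
= 4

4


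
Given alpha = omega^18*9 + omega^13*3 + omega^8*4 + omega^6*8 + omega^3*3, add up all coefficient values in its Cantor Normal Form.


CNF: omega^18*9 + omega^13*3 + omega^8*4 + omega^6*8 + omega^3*3
Coefficients: 9 + 3 + 4 + 8 + 3 = 27

27


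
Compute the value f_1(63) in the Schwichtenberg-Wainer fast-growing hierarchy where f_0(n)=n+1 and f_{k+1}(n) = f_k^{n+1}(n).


f_1(63) = f_0^64(63)
f_0 adds 1 each time, applied 64 times.
f_1(63) = 63 + 64 = 127

127


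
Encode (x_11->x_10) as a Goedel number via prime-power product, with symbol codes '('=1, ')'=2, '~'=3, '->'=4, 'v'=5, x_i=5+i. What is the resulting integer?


Formula: (x_11->x_10)
Symbol codes: [1, 16, 4, 15, 2]
Primes: [2, 3, 5, 7, 11]
p_1^1 = 2^1 = 2
p_2^16 = 3^16 = 43046721
p_3^4 = 5^4 = 625
p_4^15 = 7^15 = 4747561509943
p_5^2 = 11^2 = 121
Product = 30910502057014325844078750

30910502057014325844078750


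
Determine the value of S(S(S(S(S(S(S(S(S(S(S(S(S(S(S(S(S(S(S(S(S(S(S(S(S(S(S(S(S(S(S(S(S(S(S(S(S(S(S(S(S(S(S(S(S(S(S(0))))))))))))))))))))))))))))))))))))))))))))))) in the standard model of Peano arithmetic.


Counting successors applied to 0:
47 applications of S to 0 = 47

47


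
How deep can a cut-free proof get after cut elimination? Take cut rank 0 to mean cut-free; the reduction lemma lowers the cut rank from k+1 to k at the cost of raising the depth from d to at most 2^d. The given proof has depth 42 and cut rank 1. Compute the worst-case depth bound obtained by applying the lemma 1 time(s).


Each rank reduction sends depth d to at most 2^d; cut rank r needs r reductions.
2_0(42) = 42
2_1(42) = 2^42 = 4398046511104
Cut-free depth bound = 4398046511104

4398046511104


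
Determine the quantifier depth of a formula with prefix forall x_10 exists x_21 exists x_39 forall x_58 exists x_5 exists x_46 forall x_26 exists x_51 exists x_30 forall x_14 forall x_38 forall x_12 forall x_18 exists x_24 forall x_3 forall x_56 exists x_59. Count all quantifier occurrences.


Quantifier prefix has 17 quantifier symbols.
Quantifier depth = 17

17


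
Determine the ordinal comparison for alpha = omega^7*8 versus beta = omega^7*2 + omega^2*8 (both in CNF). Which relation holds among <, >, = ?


Compare term by term from highest exponent:
alpha = omega^7*8
beta = omega^7*2 + omega^2*8
Term 1: alpha has omega^7*8, beta has omega^7*2
Term 2: alpha has omega^0*0, beta has omega^2*8
Result: alpha > beta

alpha > beta


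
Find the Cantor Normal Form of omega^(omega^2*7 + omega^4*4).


omega^(omega^2*7 + omega^4*4):
In ordinal addition a term is absorbed by a following term of strictly larger exponent: 2 < 4, so omega^2*7 + omega^4*4 = omega^4*4.
omega raised to a CNF ordinal is a single CNF term: Result = omega^(omega^4*4)

omega^(omega^4*4)


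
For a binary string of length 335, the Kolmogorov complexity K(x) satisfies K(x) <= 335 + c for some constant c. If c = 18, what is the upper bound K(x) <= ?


K(x) <= |x| + c = 335 + 18 = 353

353


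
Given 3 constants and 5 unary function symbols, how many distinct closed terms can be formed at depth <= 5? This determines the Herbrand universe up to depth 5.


Herbrand terms by depth:
Depth 0: 3 constants
Depth 1: 15 new terms (running total: 18)
Depth 2: 75 new terms (running total: 93)
Depth 3: 375 new terms (running total: 468)
Depth 4: 1875 new terms (running total: 2343)
Depth 5: 9375 new terms (running total: 11718)
Total distinct ground terms = 11718

11718


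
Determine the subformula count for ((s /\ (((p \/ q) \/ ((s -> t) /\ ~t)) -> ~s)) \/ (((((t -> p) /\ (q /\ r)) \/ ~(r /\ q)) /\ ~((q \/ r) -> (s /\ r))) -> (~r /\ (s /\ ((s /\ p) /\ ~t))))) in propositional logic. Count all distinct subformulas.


Formula: ((s /\ (((p \/ q) \/ ((s -> t) /\ ~t)) -> ~s)) \/ (((((t -> p) /\ (q /\ r)) \/ ~(r /\ q)) /\ ~((q \/ r) -> (s /\ r))) -> (~r /\ (s /\ ((s /\ p) /\ ~t)))))
Subformulas found:
  1. r
  2. p
  3. q
  4. s
  5. t
  6. ~t
  7. ~s
  8. ~r
  9. (s /\ r)
  10. (s /\ p)
  11. (q /\ r)
  12. (q \/ r)
  13. (r /\ q)
  14. (s -> t)
  15. (p \/ q)
  16. (t -> p)
  17. ~(r /\ q)
  18. ((s -> t) /\ ~t)
  19. ((s /\ p) /\ ~t)
  20. ((t -> p) /\ (q /\ r))
  21. ((q \/ r) -> (s /\ r))
  22. (s /\ ((s /\ p) /\ ~t))
  23. ~((q \/ r) -> (s /\ r))
  24. ((p \/ q) \/ ((s -> t) /\ ~t))
  25. (~r /\ (s /\ ((s /\ p) /\ ~t)))
  26. (((t -> p) /\ (q /\ r)) \/ ~(r /\ q))
  27. (((p \/ q) \/ ((s -> t) /\ ~t)) -> ~s)
  28. (s /\ (((p \/ q) \/ ((s -> t) /\ ~t)) -> ~s))
  29. ((((t -> p) /\ (q /\ r)) \/ ~(r /\ q)) /\ ~((q \/ r) -> (s /\ r)))
  30. (((((t -> p) /\ (q /\ r)) \/ ~(r /\ q)) /\ ~((q \/ r) -> (s /\ r))) -> (~r /\ (s /\ ((s /\ p) /\ ~t))))
  31. ((s /\ (((p \/ q) \/ ((s -> t) /\ ~t)) -> ~s)) \/ (((((t -> p) /\ (q /\ r)) \/ ~(r /\ q)) /\ ~((q \/ r) -> (s /\ r))) -> (~r /\ (s /\ ((s /\ p) /\ ~t)))))
Total distinct subformulas = 31

31


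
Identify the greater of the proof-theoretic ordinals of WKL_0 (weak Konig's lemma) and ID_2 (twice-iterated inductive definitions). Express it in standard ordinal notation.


Proof-theoretic ordinal of WKL_0 (weak Konig's lemma): omega^omega
Proof-theoretic ordinal of ID_2 (twice-iterated inductive definitions): psi_0(epsilon_{Omega_2+1})
Comparing: omega^omega < psi_0(epsilon_{Omega_2+1}).
The larger ordinal is psi_0(epsilon_{Omega_2+1}) (from ID_2 (twice-iterated inductive definitions)).

psi_0(epsilon_{Omega_2+1})


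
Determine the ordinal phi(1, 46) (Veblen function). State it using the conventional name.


phi(1, 46):
phi(1, beta) = epsilon_beta (the beta-th epsilon number).
phi(1, 46) = epsilon_46

epsilon_46


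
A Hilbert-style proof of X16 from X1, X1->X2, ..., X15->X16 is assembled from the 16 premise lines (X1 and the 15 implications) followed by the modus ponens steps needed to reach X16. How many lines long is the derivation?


We have 16 premise lines: X1 and 15 implications.
Each implication is detached once by MP, giving 15 MP lines.
16 premise lines + 15 MP lines = 31 total lines.

31


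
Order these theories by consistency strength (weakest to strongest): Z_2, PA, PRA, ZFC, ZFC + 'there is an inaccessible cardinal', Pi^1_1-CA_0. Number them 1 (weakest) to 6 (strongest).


Ordering by consistency strength:
1. PRA
2. PA
3. Pi^1_1-CA_0
4. Z_2
5. ZFC
6. ZFC + 'there is an inaccessible cardinal'


Z_2=4, PA=2, PRA=1, ZFC=5, ZFC + 'there is an inaccessible cardinal'=6, Pi^1_1-CA_0=3


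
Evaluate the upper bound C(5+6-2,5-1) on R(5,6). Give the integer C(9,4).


R(5,6) <= C(5+6-2, 5-1) = C(9, 4)
C(9, 4) = 9! / (4! * 5!)
= 126

126


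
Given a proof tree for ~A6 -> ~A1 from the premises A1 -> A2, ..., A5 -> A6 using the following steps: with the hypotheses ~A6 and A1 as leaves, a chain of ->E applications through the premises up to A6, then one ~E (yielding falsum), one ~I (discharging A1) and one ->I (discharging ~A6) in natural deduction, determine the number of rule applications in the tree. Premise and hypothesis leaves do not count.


From hypothesis A1, 5 ->E steps along the 5 premises yield A6.
~E with hypothesis ~A6 gives falsum (1 node); ~I discharging A1 gives ~A1 (1 node); ->I discharging ~A6 gives the goal (1 node).
Total = 5 + 3 = 8 inference nodes.

8


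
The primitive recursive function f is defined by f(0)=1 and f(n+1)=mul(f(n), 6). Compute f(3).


f(0) = 1
f(1) = mul(f(0), 6) = mul(1, 6) = 6
f(2) = mul(f(1), 6) = mul(6, 6) = 36
f(3) = mul(f(2), 6) = mul(36, 6) = 216


216


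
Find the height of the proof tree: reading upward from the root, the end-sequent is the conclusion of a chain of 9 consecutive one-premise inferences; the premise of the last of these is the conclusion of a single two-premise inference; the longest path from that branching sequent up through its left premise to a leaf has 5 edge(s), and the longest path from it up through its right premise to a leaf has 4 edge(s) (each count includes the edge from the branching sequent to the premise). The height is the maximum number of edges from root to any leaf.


Longest path through the left premise: 5 edges (measured from the branching sequent)
Longest path through the right premise: 4 edges
Height of the subtree rooted at the branching sequent: max(5, 4) = 5
The branching sequent sits 9 edges above the root (the chain of one-premise inferences), so height = 5 + 9 = 14

14


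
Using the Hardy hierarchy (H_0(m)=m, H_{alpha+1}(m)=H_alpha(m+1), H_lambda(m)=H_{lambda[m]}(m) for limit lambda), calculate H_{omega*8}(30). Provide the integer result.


H_{omega*8}(30):
For the Hardy hierarchy, H_{omega*k}(n) = 2^k * n.
2^8 = 256.
256 * 30 = 7680

7680


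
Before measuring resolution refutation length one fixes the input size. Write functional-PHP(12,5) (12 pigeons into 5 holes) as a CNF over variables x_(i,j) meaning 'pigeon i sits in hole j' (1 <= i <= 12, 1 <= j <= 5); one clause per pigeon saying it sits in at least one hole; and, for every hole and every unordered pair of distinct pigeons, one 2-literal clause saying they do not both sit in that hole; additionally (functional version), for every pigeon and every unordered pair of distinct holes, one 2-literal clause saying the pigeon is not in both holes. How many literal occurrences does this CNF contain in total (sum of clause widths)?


functional-PHP(12,5): 12 pigeons, 5 holes, 12*5 = 60 variables.
- pigeon clauses: one per pigeon -> 12 clauses of width 5 -> 60 literals
- hole clauses: 5 holes * C(12,2) = 5 * 66 -> 330 clauses of width 2 -> 660 literals
- functional clauses: 12 pigeons * C(5,2) = 12 * 10 -> 120 clauses of width 2 -> 240 literals
Total literal occurrences = 60 + 660 + 240 = 960

960


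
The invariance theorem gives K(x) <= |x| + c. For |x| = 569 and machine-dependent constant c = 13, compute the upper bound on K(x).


K(x) <= |x| + c = 569 + 13 = 582

582


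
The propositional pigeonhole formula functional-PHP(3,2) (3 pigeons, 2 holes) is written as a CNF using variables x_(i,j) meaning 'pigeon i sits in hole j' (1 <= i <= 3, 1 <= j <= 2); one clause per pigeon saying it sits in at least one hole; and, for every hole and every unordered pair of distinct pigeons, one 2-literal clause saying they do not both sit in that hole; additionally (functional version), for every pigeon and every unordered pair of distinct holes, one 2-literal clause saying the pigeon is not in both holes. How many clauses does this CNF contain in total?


functional-PHP(3,2): 3 pigeons, 2 holes, 3*2 = 6 variables.
- pigeon clauses: one per pigeon -> 3 clauses
- hole clauses: 2 holes * C(3,2) = 2 * 3 -> 6 clauses
- functional clauses: 3 pigeons * C(2,2) = 3 * 1 -> 3 clauses
Total clauses = 3 + 6 + 3 = 12

12


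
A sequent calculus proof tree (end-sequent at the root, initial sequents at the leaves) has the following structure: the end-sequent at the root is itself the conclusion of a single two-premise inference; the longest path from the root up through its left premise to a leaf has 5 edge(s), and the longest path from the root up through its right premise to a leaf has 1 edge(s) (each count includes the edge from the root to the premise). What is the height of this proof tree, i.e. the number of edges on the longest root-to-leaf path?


Longest path through the left premise: 5 edges (measured from the branching sequent)
Longest path through the right premise: 1 edges
Height of the subtree rooted at the branching sequent: max(5, 1) = 5
The branching sequent is the root itself.
Total height = 5

5


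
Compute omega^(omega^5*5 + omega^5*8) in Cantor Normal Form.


omega^(omega^5*5 + omega^5*8):
Both terms of the exponent have the same exponent 5, so they merge: omega^5*5 + omega^5*8 = omega^5*(5+8) = omega^5*13.
omega raised to a CNF ordinal is a single CNF term: Result = omega^(omega^5*13)

omega^(omega^5*13)


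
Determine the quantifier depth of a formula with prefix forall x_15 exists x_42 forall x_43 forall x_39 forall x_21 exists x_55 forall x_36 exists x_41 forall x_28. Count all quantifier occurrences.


Quantifier prefix has 9 quantifier symbols.
Quantifier depth = 9

9


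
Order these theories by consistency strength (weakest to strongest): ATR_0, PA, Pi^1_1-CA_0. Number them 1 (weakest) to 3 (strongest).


Ordering by consistency strength:
1. PA
2. ATR_0
3. Pi^1_1-CA_0


ATR_0=2, PA=1, Pi^1_1-CA_0=3


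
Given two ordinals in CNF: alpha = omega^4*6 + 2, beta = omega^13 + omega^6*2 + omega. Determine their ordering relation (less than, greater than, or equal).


Compare term by term from highest exponent:
alpha = omega^4*6 + 2
beta = omega^13 + omega^6*2 + omega
Term 1: alpha has omega^4*6, beta has omega^13*1
Term 2: alpha has omega^0*2, beta has omega^6*2
Term 3: alpha has omega^0*0, beta has omega^1*1
Result: alpha < beta

alpha < beta


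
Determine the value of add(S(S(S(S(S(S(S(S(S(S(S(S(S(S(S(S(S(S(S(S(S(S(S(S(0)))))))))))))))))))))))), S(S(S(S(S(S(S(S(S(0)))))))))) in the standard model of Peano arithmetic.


add(S^24(0), S^9(0)):
S^24(0) = 24
S^9(0) = 9
24 + 9 = 33

33


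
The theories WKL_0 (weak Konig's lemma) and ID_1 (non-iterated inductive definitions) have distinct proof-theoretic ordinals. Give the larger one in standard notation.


Proof-theoretic ordinal of WKL_0 (weak Konig's lemma): omega^omega
Proof-theoretic ordinal of ID_1 (non-iterated inductive definitions): psi_0(epsilon_{Omega+1})
Comparing: omega^omega < psi_0(epsilon_{Omega+1}).
The larger ordinal is psi_0(epsilon_{Omega+1}) (from ID_1 (non-iterated inductive definitions)).

psi_0(epsilon_{Omega+1})


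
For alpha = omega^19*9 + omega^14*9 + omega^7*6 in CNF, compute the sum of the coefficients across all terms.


CNF: omega^19*9 + omega^14*9 + omega^7*6
Coefficients: 9 + 9 + 6 = 24

24


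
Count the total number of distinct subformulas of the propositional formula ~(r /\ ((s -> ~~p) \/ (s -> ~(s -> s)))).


Formula: ~(r /\ ((s -> ~~p) \/ (s -> ~(s -> s))))
Subformulas found:
  1. s
  2. r
  3. p
  4. ~p
  5. ~~p
  6. (s -> s)
  7. ~(s -> s)
  8. (s -> ~~p)
  9. (s -> ~(s -> s))
  10. ((s -> ~~p) \/ (s -> ~(s -> s)))
  11. (r /\ ((s -> ~~p) \/ (s -> ~(s -> s))))
  12. ~(r /\ ((s -> ~~p) \/ (s -> ~(s -> s))))
Total distinct subformulas = 12

12


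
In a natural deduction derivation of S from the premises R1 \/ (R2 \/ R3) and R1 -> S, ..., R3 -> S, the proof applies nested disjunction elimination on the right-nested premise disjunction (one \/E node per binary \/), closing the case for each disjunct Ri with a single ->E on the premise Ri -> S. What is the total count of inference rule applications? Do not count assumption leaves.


The premise R1 \/ (R2 \/ R3) contains 3 disjuncts, hence 2 binary \/ connectives.
- Each binary \/ is eliminated once: 2 \/E nodes.
- Each of the 3 cases Ri derives S by one ->E with Ri -> S: 3 ->E nodes.
Total = 2 + 3 = 5

5


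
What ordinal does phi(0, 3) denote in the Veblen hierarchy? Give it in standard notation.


phi(0, 3):
phi(0, beta) = omega^beta by definition.
phi(0, 3) = omega^3

omega^3


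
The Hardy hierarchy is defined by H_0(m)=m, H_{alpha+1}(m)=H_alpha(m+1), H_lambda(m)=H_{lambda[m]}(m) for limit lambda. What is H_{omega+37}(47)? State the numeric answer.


H_{omega+37}(47):
Unwind the 37 successor steps: H_{omega+37}(47) = H_omega(47+37) = H_omega(84).
H_omega(m) = H_m(m) = m + m = 2m.
Result = 2 * 84 = 168

168


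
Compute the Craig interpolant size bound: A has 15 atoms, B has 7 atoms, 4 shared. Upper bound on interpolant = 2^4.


Shared atoms = 4
Craig interpolant size bound = 2^4
= 16

16


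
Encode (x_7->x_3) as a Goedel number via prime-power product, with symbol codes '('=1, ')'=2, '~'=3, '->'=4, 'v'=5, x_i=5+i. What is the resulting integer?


Formula: (x_7->x_3)
Symbol codes: [1, 12, 4, 8, 2]
Primes: [2, 3, 5, 7, 11]
p_1^1 = 2^1 = 2
p_2^12 = 3^12 = 531441
p_3^4 = 5^4 = 625
p_4^8 = 7^8 = 5764801
p_5^2 = 11^2 = 121
Product = 463377305746451250

463377305746451250


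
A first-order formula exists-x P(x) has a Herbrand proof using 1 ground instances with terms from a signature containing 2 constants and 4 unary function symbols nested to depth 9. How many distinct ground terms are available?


Herbrand terms by depth:
Depth 0: 2 constants
Depth 1: 8 new terms (running total: 10)
Depth 2: 32 new terms (running total: 42)
Depth 3: 128 new terms (running total: 170)
Depth 4: 512 new terms (running total: 682)
Depth 5: 2048 new terms (running total: 2730)
Depth 6: 8192 new terms (running total: 10922)
Depth 7: 32768 new terms (running total: 43690)
Depth 8: 131072 new terms (running total: 174762)
Depth 9: 524288 new terms (running total: 699050)
Total distinct ground terms = 699050

699050


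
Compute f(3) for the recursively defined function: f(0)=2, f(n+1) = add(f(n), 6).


f(0) = 2
f(1) = add(f(0), 6) = add(2, 6) = 8
f(2) = add(f(1), 6) = add(8, 6) = 14
f(3) = add(f(2), 6) = add(14, 6) = 20


20


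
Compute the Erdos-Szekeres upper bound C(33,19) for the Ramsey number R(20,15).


R(20,15) <= C(20+15-2, 20-1) = C(33, 19)
C(33, 19) = 33! / (19! * 14!)
= 818809200

818809200


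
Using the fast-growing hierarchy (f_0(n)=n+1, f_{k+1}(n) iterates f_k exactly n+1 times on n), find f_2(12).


f_2(12) = f_1^13(12)
f_1(m) = 2m + 1.
Iterating: f_1^k(n) = 2^k*(n+1) - 1.
f_2(12) = 2^13*(12+1) - 1 = 8192*13 - 1 = 106495

106495


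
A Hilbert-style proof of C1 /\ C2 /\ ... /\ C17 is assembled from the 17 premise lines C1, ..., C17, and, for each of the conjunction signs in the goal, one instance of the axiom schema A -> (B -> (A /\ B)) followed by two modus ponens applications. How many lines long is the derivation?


Conjoining 17 premises:
- 17 premise lines
- the goal has 16 conjunction signs; each costs 1 axiom instance + 2 MP = 3 lines: 3 * 16 = 48
Total = 17 + 48 = 65 lines.

65


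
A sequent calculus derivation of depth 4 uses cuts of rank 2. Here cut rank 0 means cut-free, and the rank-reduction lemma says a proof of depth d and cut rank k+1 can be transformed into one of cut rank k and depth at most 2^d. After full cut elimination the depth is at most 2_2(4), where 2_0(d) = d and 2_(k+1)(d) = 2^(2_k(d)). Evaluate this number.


Each rank reduction sends depth d to at most 2^d; cut rank r needs r reductions.
2_0(4) = 4
2_1(4) = 2^4 = 16
2_2(4) = 2^16 = 65536
Cut-free depth bound = 65536

65536


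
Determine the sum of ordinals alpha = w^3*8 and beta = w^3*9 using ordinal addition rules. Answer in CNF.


Ordinal addition w^3*8 + w^3*9:
Both terms have the same exponent 3.
w^e*c + w^e*d = w^e*(c+d).
Result = w^3*(8+9) = w^3*17

w^3*17


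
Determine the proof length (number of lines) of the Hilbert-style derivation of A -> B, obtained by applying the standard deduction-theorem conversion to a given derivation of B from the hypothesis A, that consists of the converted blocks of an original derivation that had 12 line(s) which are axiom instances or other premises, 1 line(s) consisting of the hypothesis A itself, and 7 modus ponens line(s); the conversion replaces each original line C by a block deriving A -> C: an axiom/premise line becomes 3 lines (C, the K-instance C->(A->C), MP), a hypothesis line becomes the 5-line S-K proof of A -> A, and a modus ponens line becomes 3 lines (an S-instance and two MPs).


Deduction-theorem conversion, block by block:
- 12 axiom/premise lines -> 3 lines each = 36
- 1 hypothesis lines -> 5 lines each (identity proof A->A) = 5
- 7 MP lines -> 3 lines each (S-instance, MP, MP) = 21
Total = 36 + 5 + 21 = 62 lines.

62


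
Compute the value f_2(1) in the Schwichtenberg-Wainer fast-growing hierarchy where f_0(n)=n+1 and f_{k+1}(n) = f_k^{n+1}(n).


f_2(1) = f_1^2(1)
f_1(m) = 2m + 1.
Iterating: f_1^k(n) = 2^k*(n+1) - 1.
f_2(1) = 2^2*(1+1) - 1 = 4*2 - 1 = 7

7


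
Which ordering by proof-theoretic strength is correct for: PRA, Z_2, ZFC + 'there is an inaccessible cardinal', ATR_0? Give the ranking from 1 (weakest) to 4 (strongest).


Ordering by consistency strength:
1. PRA
2. ATR_0
3. Z_2
4. ZFC + 'there is an inaccessible cardinal'


PRA=1, Z_2=3, ZFC + 'there is an inaccessible cardinal'=4, ATR_0=2


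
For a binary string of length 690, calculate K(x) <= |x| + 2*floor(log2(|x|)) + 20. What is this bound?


floor(log2(690)) = 9
2 * 9 = 18
K(x) <= 690 + 18 + 20 = 728

728


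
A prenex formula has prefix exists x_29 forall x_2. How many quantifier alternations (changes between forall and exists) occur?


Walk the prefix and count type changes:
  position 1: exists -> forall <-- alternation
Total alternations = 1

1


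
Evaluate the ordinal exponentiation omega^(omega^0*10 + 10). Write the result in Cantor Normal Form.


omega^(omega^0*10 + 10):
omega^0 = 1, so the exponent is 10 + 10 = 20 (finite ordinal addition).
Result = omega^20, already a single CNF term.

omega^20


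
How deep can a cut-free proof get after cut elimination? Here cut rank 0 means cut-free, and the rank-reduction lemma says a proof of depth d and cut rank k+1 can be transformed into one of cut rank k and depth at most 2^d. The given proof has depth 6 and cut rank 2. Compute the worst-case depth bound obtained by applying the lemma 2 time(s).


Each rank reduction sends depth d to at most 2^d; cut rank r needs r reductions.
2_0(6) = 6
2_1(6) = 2^6 = 64
2_2(6) = 2^64 = 18446744073709551616
Cut-free depth bound = 18446744073709551616

18446744073709551616


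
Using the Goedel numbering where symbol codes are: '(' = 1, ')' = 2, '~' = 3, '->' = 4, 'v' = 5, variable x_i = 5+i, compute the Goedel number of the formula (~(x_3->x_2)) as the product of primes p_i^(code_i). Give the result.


Formula: (~(x_3->x_2))
Symbol codes: [1, 3, 1, 8, 4, 7, 2, 2]
Primes: [2, 3, 5, 7, 11, 13, 17, 19]
p_1^1 = 2^1 = 2
p_2^3 = 3^3 = 27
p_3^1 = 5^1 = 5
p_4^8 = 7^8 = 5764801
p_5^4 = 11^4 = 14641
p_6^7 = 13^7 = 62748517
p_7^2 = 17^2 = 289
p_8^2 = 19^2 = 361
Product = 149185747855957066527783510

149185747855957066527783510


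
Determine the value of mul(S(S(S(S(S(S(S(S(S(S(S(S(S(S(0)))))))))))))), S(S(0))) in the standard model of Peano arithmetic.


mul(S^14(0), S^2(0)):
S^14(0) = 14
S^2(0) = 2
14 * 2 = 28

28


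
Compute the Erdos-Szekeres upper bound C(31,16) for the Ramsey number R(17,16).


R(17,16) <= C(17+16-2, 17-1) = C(31, 16)
C(31, 16) = 31! / (16! * 15!)
= 300540195

300540195


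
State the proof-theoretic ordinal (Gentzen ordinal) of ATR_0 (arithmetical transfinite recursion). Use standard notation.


The proof-theoretic ordinal of ATR_0 (arithmetical transfinite recursion) is a standard result in ordinal analysis.
This ordinal is the supremum of order types of primitive recursive well-orderings
that the theory can prove to be well-ordered.
For ATR_0 (arithmetical transfinite recursion), the proof-theoretic ordinal is Gamma_0.

Gamma_0


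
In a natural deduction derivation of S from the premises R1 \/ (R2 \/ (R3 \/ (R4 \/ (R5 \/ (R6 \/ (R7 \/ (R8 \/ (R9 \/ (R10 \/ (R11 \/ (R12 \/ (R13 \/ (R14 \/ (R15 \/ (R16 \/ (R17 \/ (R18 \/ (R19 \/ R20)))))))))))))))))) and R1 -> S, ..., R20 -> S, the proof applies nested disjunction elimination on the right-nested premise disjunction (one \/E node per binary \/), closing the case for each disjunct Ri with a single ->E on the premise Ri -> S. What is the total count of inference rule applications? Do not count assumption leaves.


The premise R1 \/ (R2 \/ (R3 \/ (R4 \/ (R5 \/ (R6 \/ (R7 \/ (R8 \/ (R9 \/ (R10 \/ (R11 \/ (R12 \/ (R13 \/ (R14 \/ (R15 \/ (R16 \/ (R17 \/ (R18 \/ (R19 \/ R20)))))))))))))))))) contains 20 disjuncts, hence 19 binary \/ connectives.
- Each binary \/ is eliminated once: 19 \/E nodes.
- Each of the 20 cases Ri derives S by one ->E with Ri -> S: 20 ->E nodes.
Total = 19 + 20 = 39

39


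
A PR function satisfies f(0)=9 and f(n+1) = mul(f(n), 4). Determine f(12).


f(0) = 9
f(1) = mul(f(0), 4) = mul(9, 4) = 36
f(2) = mul(f(1), 4) = mul(36, 4) = 144
f(3) = mul(f(2), 4) = mul(144, 4) = 576
f(4) = mul(f(3), 4) = mul(576, 4) = 2304
f(5) = mul(f(4), 4) = mul(2304, 4) = 9216
f(6) = mul(f(5), 4) = mul(9216, 4) = 36864
f(7) = mul(f(6), 4) = mul(36864, 4) = 147456
f(8) = mul(f(7), 4) = mul(147456, 4) = 589824
f(9) = mul(f(8), 4) = mul(589824, 4) = 2359296
f(10) = mul(f(9), 4) = mul(2359296, 4) = 9437184
f(11) = mul(f(10), 4) = mul(9437184, 4) = 37748736
f(12) = mul(f(11), 4) = mul(37748736, 4) = 150994944


150994944


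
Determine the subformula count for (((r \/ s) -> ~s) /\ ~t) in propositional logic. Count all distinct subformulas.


Formula: (((r \/ s) -> ~s) /\ ~t)
Subformulas found:
  1. s
  2. r
  3. t
  4. ~s
  5. ~t
  6. (r \/ s)
  7. ((r \/ s) -> ~s)
  8. (((r \/ s) -> ~s) /\ ~t)
Total distinct subformulas = 8

8


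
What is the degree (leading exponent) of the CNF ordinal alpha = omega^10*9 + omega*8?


CNF: omega^10*9 + omega*8
The leading term is omega^10*9, which has exponent 10.

10


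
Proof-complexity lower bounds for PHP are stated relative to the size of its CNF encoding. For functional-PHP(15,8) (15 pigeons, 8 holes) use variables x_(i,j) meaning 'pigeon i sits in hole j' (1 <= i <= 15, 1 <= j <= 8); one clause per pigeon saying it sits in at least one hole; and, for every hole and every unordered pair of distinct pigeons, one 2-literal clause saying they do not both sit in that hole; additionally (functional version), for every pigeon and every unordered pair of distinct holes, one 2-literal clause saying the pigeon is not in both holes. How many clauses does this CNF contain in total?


functional-PHP(15,8): 15 pigeons, 8 holes, 15*8 = 120 variables.
- pigeon clauses: one per pigeon -> 15 clauses
- hole clauses: 8 holes * C(15,2) = 8 * 105 -> 840 clauses
- functional clauses: 15 pigeons * C(8,2) = 15 * 28 -> 420 clauses
Total clauses = 15 + 840 + 420 = 1275

1275


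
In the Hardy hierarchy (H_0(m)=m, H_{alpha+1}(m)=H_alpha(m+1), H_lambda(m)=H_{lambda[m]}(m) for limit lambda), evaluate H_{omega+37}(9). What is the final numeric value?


H_{omega+37}(9):
Unwind the 37 successor steps: H_{omega+37}(9) = H_omega(9+37) = H_omega(46).
H_omega(m) = H_m(m) = m + m = 2m.
Result = 2 * 46 = 92

92


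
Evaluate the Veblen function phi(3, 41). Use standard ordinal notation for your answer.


phi(3, 41):
phi(3, beta) = eta_beta (the beta-th eta number, fixed point of zeta).
phi(3, 41) = eta_41

eta_41


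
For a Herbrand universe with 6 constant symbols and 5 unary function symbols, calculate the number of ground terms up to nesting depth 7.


Herbrand terms by depth:
Depth 0: 6 constants
Depth 1: 30 new terms (running total: 36)
Depth 2: 150 new terms (running total: 186)
Depth 3: 750 new terms (running total: 936)
Depth 4: 3750 new terms (running total: 4686)
Depth 5: 18750 new terms (running total: 23436)
Depth 6: 93750 new terms (running total: 117186)
Depth 7: 468750 new terms (running total: 585936)
Total distinct ground terms = 585936

585936


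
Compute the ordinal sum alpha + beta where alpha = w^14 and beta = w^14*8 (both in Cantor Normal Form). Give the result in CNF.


Ordinal addition w^14 + w^14*8:
Both terms have the same exponent 14.
w^e*c + w^e*d = w^e*(c+d).
Result = w^14*(1+8) = w^14*9

w^14*9


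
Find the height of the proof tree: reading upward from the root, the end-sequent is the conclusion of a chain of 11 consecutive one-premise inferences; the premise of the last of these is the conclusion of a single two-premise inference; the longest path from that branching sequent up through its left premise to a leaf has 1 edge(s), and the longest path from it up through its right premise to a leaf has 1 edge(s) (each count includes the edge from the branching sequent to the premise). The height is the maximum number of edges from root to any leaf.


Longest path through the left premise: 1 edges (measured from the branching sequent)
Longest path through the right premise: 1 edges
Height of the subtree rooted at the branching sequent: max(1, 1) = 1
The branching sequent sits 11 edges above the root (the chain of one-premise inferences), so height = 1 + 11 = 12

12


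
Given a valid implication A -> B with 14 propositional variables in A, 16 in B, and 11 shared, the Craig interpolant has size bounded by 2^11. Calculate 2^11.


Shared atoms = 11
Craig interpolant size bound = 2^11
= 2048

2048


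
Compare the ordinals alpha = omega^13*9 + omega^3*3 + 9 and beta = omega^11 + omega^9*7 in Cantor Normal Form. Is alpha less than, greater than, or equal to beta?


Compare term by term from highest exponent:
alpha = omega^13*9 + omega^3*3 + 9
beta = omega^11 + omega^9*7
Term 1: alpha has omega^13*9, beta has omega^11*1
Term 2: alpha has omega^3*3, beta has omega^9*7
Term 3: alpha has omega^0*9, beta has omega^0*0
Result: alpha > beta

alpha > beta


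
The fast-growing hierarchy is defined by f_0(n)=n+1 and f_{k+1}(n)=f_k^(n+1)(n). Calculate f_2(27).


f_2(27) = f_1^28(27)
f_1(m) = 2m + 1.
Iterating: f_1^k(n) = 2^k*(n+1) - 1.
f_2(27) = 2^28*(27+1) - 1 = 268435456*28 - 1 = 7516192767

7516192767


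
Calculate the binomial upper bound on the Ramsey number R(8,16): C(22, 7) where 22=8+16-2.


R(8,16) <= C(8+16-2, 8-1) = C(22, 7)
C(22, 7) = 22! / (7! * 15!)
= 170544

170544


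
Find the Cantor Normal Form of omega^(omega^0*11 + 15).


omega^(omega^0*11 + 15):
omega^0 = 1, so the exponent is 11 + 15 = 26 (finite ordinal addition).
Result = omega^26, already a single CNF term.

omega^26


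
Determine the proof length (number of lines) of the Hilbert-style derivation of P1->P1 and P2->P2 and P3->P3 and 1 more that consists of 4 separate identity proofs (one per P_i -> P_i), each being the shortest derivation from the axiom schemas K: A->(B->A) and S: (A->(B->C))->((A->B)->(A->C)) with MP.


The shortest proof of A->A from K and S in the Hilbert calculus has exactly 5 lines:
(1) K instance A->((A->A)->A), (2) S instance, (3) MP on 1,2, (4) K instance A->(A->A), (5) MP on 3,4.
For 4 independent identities: 4 * 5 = 20 lines total.

20


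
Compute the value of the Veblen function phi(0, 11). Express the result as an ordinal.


phi(0, 11):
phi(0, beta) = omega^beta by definition.
phi(0, 11) = omega^11

omega^11


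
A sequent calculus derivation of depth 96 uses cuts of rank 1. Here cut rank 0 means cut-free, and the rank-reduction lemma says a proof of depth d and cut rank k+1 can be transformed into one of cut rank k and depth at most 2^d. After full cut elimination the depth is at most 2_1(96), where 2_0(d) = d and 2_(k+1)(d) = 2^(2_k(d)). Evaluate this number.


Each rank reduction sends depth d to at most 2^d; cut rank r needs r reductions.
2_0(96) = 96
2_1(96) = 2^96 = 79228162514264337593543950336
Cut-free depth bound = 79228162514264337593543950336

79228162514264337593543950336
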